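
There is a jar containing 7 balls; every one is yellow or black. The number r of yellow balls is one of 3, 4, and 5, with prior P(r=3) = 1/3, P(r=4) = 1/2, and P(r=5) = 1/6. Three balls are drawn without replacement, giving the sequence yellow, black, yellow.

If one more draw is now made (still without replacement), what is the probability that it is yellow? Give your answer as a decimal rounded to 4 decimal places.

0.4898

For each hypothesis, P(data | H) works out to: P(data | r = 3) = (3/7)(4/6)(2/5) = 4/35; P(data | r = 4) = (4/7)(3/6)(3/5) = 6/35; P(data | r = 5) = (5/7)(2/6)(4/5) = 4/21.
The prior-weighted likelihoods are 1/3 · 4/35 = 4/105, 1/2 · 6/35 = 3/35, 1/6 · 4/21 = 2/63; summing to 7/45.
Dividing through by the total gives posterior P(r = 3 | data) = 12/49, P(r = 4 | data) = 27/49, P(r = 5 | data) = 10/49.
Averaging over the posterior, P(yellow next | data) = (1/4)(12/49) + (1/2)(27/49) + (3/4)(10/49) = 24/49.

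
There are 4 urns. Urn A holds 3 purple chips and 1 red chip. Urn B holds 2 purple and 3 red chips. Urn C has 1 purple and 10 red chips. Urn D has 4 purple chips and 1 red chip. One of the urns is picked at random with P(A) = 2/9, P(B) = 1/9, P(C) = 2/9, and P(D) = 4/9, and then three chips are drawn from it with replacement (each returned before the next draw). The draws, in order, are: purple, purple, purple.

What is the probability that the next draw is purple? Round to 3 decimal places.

0.777

For each hypothesis, P(data | H) works out to: P(data | urn A) = (3/4)(3/4)(3/4) = 0.42188; P(data | urn B) = (2/5)(2/5)(2/5) = 0.064; P(data | urn C) = (1/11)(1/11)(1/11) = 0.00075131; P(data | urn D) = (4/5)(4/5)(4/5) = 0.512.
Weighting by the prior gives 2/9 · 0.42188 = 0.09375, 1/9 · 0.064 = 0.0071111, 2/9 · 0.00075131 = 0.00016696, 4/9 · 0.512 = 0.22756; with total 0.32858.
Dividing through by the total gives posterior P(urn A | data) = 0.28532, P(urn B | data) = 0.021642, P(urn C | data) = 0.00050812, P(urn D | data) = 0.69253.
The predictive probability is P(purple next | data) = (3/4)(0.28532) + (2/5)(0.021642) + (1/11)(0.00050812) + (4/5)(0.69253) = 0.77672.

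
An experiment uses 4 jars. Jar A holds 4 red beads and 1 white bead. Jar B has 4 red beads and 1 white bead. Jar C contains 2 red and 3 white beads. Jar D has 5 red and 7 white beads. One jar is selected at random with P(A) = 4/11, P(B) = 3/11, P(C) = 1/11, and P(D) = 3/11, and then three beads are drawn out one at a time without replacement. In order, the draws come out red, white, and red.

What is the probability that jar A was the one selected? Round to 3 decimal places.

Under each hypothesis, the probability of the observed sequence is: P(data | jar A) = (4/5)(1/4)(3/3) = 1/5; P(data | jar B) = (4/5)(1/4)(3/3) = 1/5; P(data | jar C) = (2/5)(3/4)(1/3) = 1/10; P(data | jar D) = (5/12)(7/11)(4/10) = 7/66.
The prior-weighted likelihoods are 4/11 · 1/5 = 4/55, 3/11 · 1/5 = 3/55, 1/11 · 1/10 = 1/110, 3/11 · 7/66 = 7/242; with total 20/121.
So P(jar A | data) = (4/55) / (20/121) = 11/25.

0.440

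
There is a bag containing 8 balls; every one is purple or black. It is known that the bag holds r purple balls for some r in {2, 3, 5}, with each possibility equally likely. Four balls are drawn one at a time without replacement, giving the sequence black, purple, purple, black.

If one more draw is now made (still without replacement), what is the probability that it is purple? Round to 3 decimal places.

For each hypothesis, P(data | H) works out to: P(data | r = 2) = (6/8)(2/7)(1/6)(5/5) = 1/28; P(data | r = 3) = (5/8)(3/7)(2/6)(4/5) = 1/14; P(data | r = 5) = (3/8)(5/7)(4/6)(2/5) = 1/14.
The prior-weighted likelihoods are 1/3 · 1/28 = 1/84, 1/3 · 1/14 = 1/42, 1/3 · 1/14 = 1/42; with total 5/84.
Normalising, the posterior is P(r = 2 | data) = 1/5, P(r = 3 | data) = 2/5, P(r = 5 | data) = 2/5.
Averaging over the posterior, P(purple next | data) = (0)(1/5) + (1/4)(2/5) + (3/4)(2/5) = 2/5.

0.400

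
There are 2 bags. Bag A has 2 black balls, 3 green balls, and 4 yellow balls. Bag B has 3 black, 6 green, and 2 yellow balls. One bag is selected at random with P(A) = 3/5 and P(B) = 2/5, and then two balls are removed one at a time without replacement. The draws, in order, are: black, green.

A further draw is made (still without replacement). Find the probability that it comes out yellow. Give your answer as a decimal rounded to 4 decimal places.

0.3735

Under each hypothesis, the probability of the observed sequence is: P(data | bag A) = (2/9)(3/8) = 0.083333; P(data | bag B) = (3/11)(6/10) = 0.16364.
Multiplying each by its prior: 3/5 · 0.083333 = 0.05, 2/5 · 0.16364 = 0.065455; summing to 0.11545.
Dividing through by the total gives posterior P(bag A | data) = 0.43307, P(bag B | data) = 0.56693.
So P(yellow next | data) = Σ P(yellow next | H) P(H | data) = (4/7)(0.43307) + (2/9)(0.56693) = 0.37345.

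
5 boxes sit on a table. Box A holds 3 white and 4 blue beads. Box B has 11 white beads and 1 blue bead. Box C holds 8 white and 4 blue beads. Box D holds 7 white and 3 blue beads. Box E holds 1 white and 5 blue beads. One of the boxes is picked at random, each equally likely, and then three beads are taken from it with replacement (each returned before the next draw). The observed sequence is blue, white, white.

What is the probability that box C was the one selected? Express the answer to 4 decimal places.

0.3003

For each hypothesis, P(data | H) works out to: P(data | box A) = (4/7)(3/7)(3/7) = 0.10496; P(data | box B) = (1/12)(11/12)(11/12) = 0.070023; P(data | box C) = (4/12)(8/12)(8/12) = 0.14815; P(data | box D) = (3/10)(7/10)(7/10) = 0.147; P(data | box E) = (5/6)(1/6)(1/6) = 0.023148.
The prior-weighted likelihoods are 1/5 · 0.10496 = 0.020991, 1/5 · 0.070023 = 0.014005, 1/5 · 0.14815 = 0.02963, 1/5 · 0.147 = 0.0294, 1/5 · 0.023148 = 0.0046296; summing to 0.098655.
So P(box C | data) = (0.02963) / (0.098655) = 0.30034.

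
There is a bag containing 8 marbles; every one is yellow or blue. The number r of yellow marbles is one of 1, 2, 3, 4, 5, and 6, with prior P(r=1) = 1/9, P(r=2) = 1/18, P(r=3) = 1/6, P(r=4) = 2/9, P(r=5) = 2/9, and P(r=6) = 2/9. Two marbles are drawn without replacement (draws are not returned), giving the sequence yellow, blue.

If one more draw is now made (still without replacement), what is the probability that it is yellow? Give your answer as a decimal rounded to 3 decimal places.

For each hypothesis, P(data | H) works out to: P(data | r = 1) = (1/8)(7/7) = 1/8; P(data | r = 2) = (2/8)(6/7) = 3/14; P(data | r = 3) = (3/8)(5/7) = 15/56; P(data | r = 4) = (4/8)(4/7) = 2/7; P(data | r = 5) = (5/8)(3/7) = 15/56; P(data | r = 6) = (6/8)(2/7) = 3/14.
The prior-weighted likelihoods are 1/9 · 1/8 = 1/72, 1/18 · 3/14 = 1/84, 1/6 · 15/56 = 5/112, 2/9 · 2/7 = 4/63, 2/9 · 15/56 = 5/84, 2/9 · 3/14 = 1/21; with total 27/112.
Normalising, the posterior is P(r = 1 | data) = 14/243, P(r = 2 | data) = 4/81, P(r = 3 | data) = 5/27, P(r = 4 | data) = 64/243, P(r = 5 | data) = 20/81, P(r = 6 | data) = 16/81.
Averaging over the posterior, P(yellow next | data) = (0)(14/243) + (1/6)(4/81) + (1/3)(5/27) + (1/2)(64/243) + (2/3)(20/81) + (5/6)(16/81) = 43/81.

0.531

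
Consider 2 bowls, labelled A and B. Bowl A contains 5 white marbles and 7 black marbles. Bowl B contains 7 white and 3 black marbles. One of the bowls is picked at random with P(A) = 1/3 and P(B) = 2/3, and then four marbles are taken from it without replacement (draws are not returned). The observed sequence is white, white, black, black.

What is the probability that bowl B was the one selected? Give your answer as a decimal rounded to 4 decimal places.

Under each hypothesis, the probability of the observed sequence is: P(data | bowl A) = (5/12)(4/11)(7/10)(6/9) = 0.070707; P(data | bowl B) = (7/10)(6/9)(3/8)(2/7) = 0.05.
Weighting by the prior gives 1/3 · 0.070707 = 0.023569, 2/3 · 0.05 = 0.033333; these sum to 0.056902.
By Bayes' rule, P(bowl B | data) = (0.033333) / (0.056902) = 0.5858.

0.5858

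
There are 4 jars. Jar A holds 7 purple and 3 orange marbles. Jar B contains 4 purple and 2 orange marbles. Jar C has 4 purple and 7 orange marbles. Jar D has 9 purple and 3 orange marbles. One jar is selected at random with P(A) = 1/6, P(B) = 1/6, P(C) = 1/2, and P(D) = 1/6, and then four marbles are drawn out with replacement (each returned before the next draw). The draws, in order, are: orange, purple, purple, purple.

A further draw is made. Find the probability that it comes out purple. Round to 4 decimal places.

0.6276

Under each hypothesis, the probability of the observed sequence is: P(data | jar A) = (3/10)(7/10)(7/10)(7/10) = 0.1029; P(data | jar B) = (2/6)(4/6)(4/6)(4/6) = 0.098765; P(data | jar C) = (7/11)(4/11)(4/11)(4/11) = 0.030599; P(data | jar D) = (3/12)(9/12)(9/12)(9/12) = 0.10547.
The prior-weighted likelihoods are 1/6 · 0.1029 = 0.01715, 1/6 · 0.098765 = 0.016461, 1/2 · 0.030599 = 0.0153, 1/6 · 0.10547 = 0.017578; summing to 0.066489.
Normalising, the posterior is P(jar A | data) = 0.25794, P(jar B | data) = 0.24758, P(jar C | data) = 0.23011, P(jar D | data) = 0.26438.
So P(purple next | data) = Σ P(purple next | H) P(H | data) = (7/10)(0.25794) + (2/3)(0.24758) + (4/11)(0.23011) + (3/4)(0.26438) = 0.62757.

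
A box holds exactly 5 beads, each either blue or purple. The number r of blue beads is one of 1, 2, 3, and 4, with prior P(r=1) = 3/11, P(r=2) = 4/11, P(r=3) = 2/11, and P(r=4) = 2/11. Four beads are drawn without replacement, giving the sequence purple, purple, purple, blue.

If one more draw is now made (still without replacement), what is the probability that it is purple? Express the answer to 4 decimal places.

0.6000

For each hypothesis, P(data | H) works out to: P(data | r = 1) = (4/5)(3/4)(2/3)(1/2) = 1/5; P(data | r = 2) = (3/5)(2/4)(1/3)(2/2) = 1/10; P(data | r = 3) = (2/5)(1/4)(0/3) = 0; P(data | r = 4) = (1/5)(0/4) = 0.
The prior-weighted likelihoods are 3/11 · 1/5 = 3/55, 4/11 · 1/10 = 2/55, 2/11 · 0 = 0, 2/11 · 0 = 0; summing to 1/11.
The posterior is then P(r = 1 | data) = 3/5, P(r = 2 | data) = 2/5, P(r = 3 | data) = 0, P(r = 4 | data) = 0.
So P(purple next | data) = Σ P(purple next | H) P(H | data) = (1)(3/5) + (0)(2/5) = 3/5.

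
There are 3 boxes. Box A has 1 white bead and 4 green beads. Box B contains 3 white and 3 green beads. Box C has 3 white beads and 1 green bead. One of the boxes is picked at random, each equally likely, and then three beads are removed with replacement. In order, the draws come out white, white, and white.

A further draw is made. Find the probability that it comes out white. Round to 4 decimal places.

0.6858

The likelihood of the observed sequence under each hypothesis: P(data | box A) = (1/5)(1/5)(1/5) = 0.008; P(data | box B) = (3/6)(3/6)(3/6) = 0.125; P(data | box C) = (3/4)(3/4)(3/4) = 0.42188.
Multiplying each by its prior: 1/3 · 0.008 = 0.0026667, 1/3 · 0.125 = 0.041667, 1/3 · 0.42188 = 0.14062; with total 0.18496.
Normalising, the posterior is P(box A | data) = 0.014418, P(box B | data) = 0.22528, P(box C | data) = 0.76031.
The predictive probability is P(white next | data) = (1/5)(0.014418) + (1/2)(0.22528) + (3/4)(0.76031) = 0.68575.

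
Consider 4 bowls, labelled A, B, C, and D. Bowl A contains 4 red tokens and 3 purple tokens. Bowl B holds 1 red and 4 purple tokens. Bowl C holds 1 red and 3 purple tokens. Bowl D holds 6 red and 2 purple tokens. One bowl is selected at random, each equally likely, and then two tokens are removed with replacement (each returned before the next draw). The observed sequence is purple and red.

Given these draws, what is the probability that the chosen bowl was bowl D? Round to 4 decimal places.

0.2404

The likelihood of the observed sequence under each hypothesis: P(data | bowl A) = (3/7)(4/7) = 0.2449; P(data | bowl B) = (4/5)(1/5) = 0.16; P(data | bowl C) = (3/4)(1/4) = 0.1875; P(data | bowl D) = (2/8)(6/8) = 0.1875.
Multiplying each by its prior: 1/4 · 0.2449 = 0.061224, 1/4 · 0.16 = 0.04, 1/4 · 0.1875 = 0.046875, 1/4 · 0.1875 = 0.046875; these sum to 0.19497.
Therefore the posterior P(bowl D | data) = (0.046875) / (0.19497) = 0.24042.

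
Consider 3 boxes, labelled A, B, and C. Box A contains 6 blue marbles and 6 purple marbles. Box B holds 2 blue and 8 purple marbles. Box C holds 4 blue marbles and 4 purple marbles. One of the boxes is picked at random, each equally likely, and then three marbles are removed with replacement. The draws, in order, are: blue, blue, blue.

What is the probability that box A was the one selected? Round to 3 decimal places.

0.484

The likelihood of the observed sequence under each hypothesis: P(data | box A) = (6/12)(6/12)(6/12) = 1/8; P(data | box B) = (2/10)(2/10)(2/10) = 1/125; P(data | box C) = (4/8)(4/8)(4/8) = 1/8.
Multiplying each by its prior: 1/3 · 1/8 = 1/24, 1/3 · 1/125 = 1/375, 1/3 · 1/8 = 1/24; with total 43/500.
So P(box A | data) = (1/24) / (43/500) = 125/258.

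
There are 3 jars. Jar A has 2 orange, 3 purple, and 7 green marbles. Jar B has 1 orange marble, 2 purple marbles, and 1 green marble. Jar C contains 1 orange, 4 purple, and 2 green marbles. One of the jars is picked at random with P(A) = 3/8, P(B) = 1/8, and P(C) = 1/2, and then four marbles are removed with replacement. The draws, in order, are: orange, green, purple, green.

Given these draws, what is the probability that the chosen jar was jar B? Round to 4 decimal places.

For each hypothesis, P(data | H) works out to: P(data | jar A) = (2/12)(7/12)(3/12)(7/12) = 0.014178; P(data | jar B) = (1/4)(1/4)(2/4)(1/4) = 0.0078125; P(data | jar C) = (1/7)(2/7)(4/7)(2/7) = 0.0066639.
The prior-weighted likelihoods are 3/8 · 0.014178 = 0.0053168, 1/8 · 0.0078125 = 0.00097656, 1/2 · 0.0066639 = 0.0033319; these sum to 0.0096253.
Therefore the posterior P(jar B | data) = (0.00097656) / (0.0096253) = 0.10146.

0.1015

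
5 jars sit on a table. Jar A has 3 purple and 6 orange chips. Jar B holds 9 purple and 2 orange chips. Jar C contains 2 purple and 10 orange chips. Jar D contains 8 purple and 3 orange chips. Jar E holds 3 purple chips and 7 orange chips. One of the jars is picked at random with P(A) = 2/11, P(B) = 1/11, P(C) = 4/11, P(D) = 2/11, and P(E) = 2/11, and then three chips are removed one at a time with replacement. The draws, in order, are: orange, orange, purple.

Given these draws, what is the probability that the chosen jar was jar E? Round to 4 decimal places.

The likelihood of the observed sequence under each hypothesis: P(data | jar A) = (6/9)(6/9)(3/9) = 0.14815; P(data | jar B) = (2/11)(2/11)(9/11) = 0.027047; P(data | jar C) = (10/12)(10/12)(2/12) = 0.11574; P(data | jar D) = (3/11)(3/11)(8/11) = 0.054095; P(data | jar E) = (7/10)(7/10)(3/10) = 0.147.
Multiplying each by its prior: 2/11 · 0.14815 = 0.026936, 1/11 · 0.027047 = 0.0024588, 4/11 · 0.11574 = 0.042088, 2/11 · 0.054095 = 0.0098354, 2/11 · 0.147 = 0.026727; summing to 0.10805.
By Bayes' rule, P(jar E | data) = (0.026727) / (0.10805) = 0.24737.

0.2474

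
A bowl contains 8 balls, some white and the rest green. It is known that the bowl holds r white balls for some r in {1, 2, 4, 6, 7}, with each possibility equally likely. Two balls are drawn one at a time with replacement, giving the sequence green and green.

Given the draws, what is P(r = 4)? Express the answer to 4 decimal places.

0.1509

The likelihood of the observed sequence under each hypothesis: P(data | r = 1) = (7/8)(7/8) = 49/64; P(data | r = 2) = (6/8)(6/8) = 9/16; P(data | r = 4) = (4/8)(4/8) = 1/4; P(data | r = 6) = (2/8)(2/8) = 1/16; P(data | r = 7) = (1/8)(1/8) = 1/64.
Multiplying each by its prior: 1/5 · 49/64 = 49/320, 1/5 · 9/16 = 9/80, 1/5 · 1/4 = 1/20, 1/5 · 1/16 = 1/80, 1/5 · 1/64 = 1/320; with total 53/160.
Therefore the posterior P(r = 4 | data) = (1/20) / (53/160) = 8/53.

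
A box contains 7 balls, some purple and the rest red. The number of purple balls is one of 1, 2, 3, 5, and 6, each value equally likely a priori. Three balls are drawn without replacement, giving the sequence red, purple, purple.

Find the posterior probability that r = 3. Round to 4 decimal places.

Under each hypothesis, the probability of the observed sequence is: P(data | r = 1) = (6/7)(1/6)(0/5) = 0; P(data | r = 2) = (5/7)(2/6)(1/5) = 1/21; P(data | r = 3) = (4/7)(3/6)(2/5) = 4/35; P(data | r = 5) = (2/7)(5/6)(4/5) = 4/21; P(data | r = 6) = (1/7)(6/6)(5/5) = 1/7.
The prior-weighted likelihoods are 1/5 · 0 = 0, 1/5 · 1/21 = 1/105, 1/5 · 4/35 = 4/175, 1/5 · 4/21 = 4/105, 1/5 · 1/7 = 1/35; these sum to 52/525.
Hence P(r = 3 | data) = (4/175) / (52/525) = 3/13.

0.2308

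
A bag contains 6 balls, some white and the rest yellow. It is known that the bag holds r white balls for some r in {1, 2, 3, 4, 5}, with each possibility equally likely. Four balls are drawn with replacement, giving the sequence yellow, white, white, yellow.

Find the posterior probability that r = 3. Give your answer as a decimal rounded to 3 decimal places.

Under each hypothesis, the probability of the observed sequence is: P(data | r = 1) = (5/6)(1/6)(1/6)(5/6) = 0.01929; P(data | r = 2) = (4/6)(2/6)(2/6)(4/6) = 0.049383; P(data | r = 3) = (3/6)(3/6)(3/6)(3/6) = 0.0625; P(data | r = 4) = (2/6)(4/6)(4/6)(2/6) = 0.049383; P(data | r = 5) = (1/6)(5/6)(5/6)(1/6) = 0.01929.
Weighting by the prior gives 1/5 · 0.01929 = 0.003858, 1/5 · 0.049383 = 0.0098765, 1/5 · 0.0625 = 0.0125, 1/5 · 0.049383 = 0.0098765, 1/5 · 0.01929 = 0.003858; summing to 0.039969.
Hence P(r = 3 | data) = (0.0125) / (0.039969) = 0.31274.

0.313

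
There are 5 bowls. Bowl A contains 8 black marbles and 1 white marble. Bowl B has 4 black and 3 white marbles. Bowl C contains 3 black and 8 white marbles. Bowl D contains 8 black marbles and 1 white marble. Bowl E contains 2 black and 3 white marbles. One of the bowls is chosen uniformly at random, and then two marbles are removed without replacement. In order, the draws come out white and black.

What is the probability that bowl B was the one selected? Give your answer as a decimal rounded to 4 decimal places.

0.2784

Compute the likelihood of the observed sequence for each case: P(data | bowl A) = (1/9)(8/8) = 0.11111; P(data | bowl B) = (3/7)(4/6) = 0.28571; P(data | bowl C) = (8/11)(3/10) = 0.21818; P(data | bowl D) = (1/9)(8/8) = 0.11111; P(data | bowl E) = (3/5)(2/4) = 0.3.
The prior-weighted likelihoods are 1/5 · 0.11111 = 0.022222, 1/5 · 0.28571 = 0.057143, 1/5 · 0.21818 = 0.043636, 1/5 · 0.11111 = 0.022222, 1/5 · 0.3 = 0.06; with total 0.20522.
By Bayes' rule, P(bowl B | data) = (0.057143) / (0.20522) = 0.27844.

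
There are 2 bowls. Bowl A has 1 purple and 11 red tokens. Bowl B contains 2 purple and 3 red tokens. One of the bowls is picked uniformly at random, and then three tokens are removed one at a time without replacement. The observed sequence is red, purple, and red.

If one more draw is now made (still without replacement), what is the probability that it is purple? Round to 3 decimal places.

The likelihood of the observed sequence under each hypothesis: P(data | bowl A) = (11/12)(1/11)(10/10) = 1/12; P(data | bowl B) = (3/5)(2/4)(2/3) = 1/5.
Weighting by the prior gives 1/2 · 1/12 = 1/24, 1/2 · 1/5 = 1/10; these sum to 17/120.
Dividing through by the total gives posterior P(bowl A | data) = 5/17, P(bowl B | data) = 12/17.
The predictive probability is P(purple next | data) = (0)(5/17) + (1/2)(12/17) = 6/17.

0.353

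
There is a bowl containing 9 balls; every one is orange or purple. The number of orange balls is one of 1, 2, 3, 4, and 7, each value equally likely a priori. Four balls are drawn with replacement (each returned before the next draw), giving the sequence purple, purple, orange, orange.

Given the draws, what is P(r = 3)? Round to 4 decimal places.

0.2746

Under each hypothesis, the probability of the observed sequence is: P(data | r = 1) = (8/9)(8/9)(1/9)(1/9) = 0.0097546; P(data | r = 2) = (7/9)(7/9)(2/9)(2/9) = 0.029873; P(data | r = 3) = (6/9)(6/9)(3/9)(3/9) = 0.049383; P(data | r = 4) = (5/9)(5/9)(4/9)(4/9) = 0.060966; P(data | r = 7) = (2/9)(2/9)(7/9)(7/9) = 0.029873.
Weighting by the prior gives 1/5 · 0.0097546 = 0.0019509, 1/5 · 0.029873 = 0.0059747, 1/5 · 0.049383 = 0.0098765, 1/5 · 0.060966 = 0.012193, 1/5 · 0.029873 = 0.0059747; summing to 0.03597.
By Bayes' rule, P(r = 3 | data) = (0.0098765) / (0.03597) = 0.27458.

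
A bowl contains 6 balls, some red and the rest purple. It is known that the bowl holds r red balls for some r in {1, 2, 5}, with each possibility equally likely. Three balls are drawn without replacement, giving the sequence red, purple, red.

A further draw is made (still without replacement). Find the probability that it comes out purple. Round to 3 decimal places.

The likelihood of the observed sequence under each hypothesis: P(data | r = 1) = (1/6)(5/5)(0/4) = 0; P(data | r = 2) = (2/6)(4/5)(1/4) = 1/15; P(data | r = 5) = (5/6)(1/5)(4/4) = 1/6.
The prior-weighted likelihoods are 1/3 · 0 = 0, 1/3 · 1/15 = 1/45, 1/3 · 1/6 = 1/18; with total 7/90.
Normalising, the posterior is P(r = 1 | data) = 0, P(r = 2 | data) = 2/7, P(r = 5 | data) = 5/7.
Averaging over the posterior, P(purple next | data) = (1)(2/7) + (0)(5/7) = 2/7.

0.286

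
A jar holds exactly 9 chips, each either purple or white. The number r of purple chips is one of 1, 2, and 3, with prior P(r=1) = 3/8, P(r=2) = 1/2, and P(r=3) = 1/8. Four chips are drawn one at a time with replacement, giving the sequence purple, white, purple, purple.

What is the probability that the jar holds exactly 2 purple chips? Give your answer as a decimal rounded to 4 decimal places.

0.5463

Under each hypothesis, the probability of the observed sequence is: P(data | r = 1) = (1/9)(8/9)(1/9)(1/9) = 0.0012193; P(data | r = 2) = (2/9)(7/9)(2/9)(2/9) = 0.0085353; P(data | r = 3) = (3/9)(6/9)(3/9)(3/9) = 0.024691.
The prior-weighted likelihoods are 3/8 · 0.0012193 = 0.00045725, 1/2 · 0.0085353 = 0.0042676, 1/8 · 0.024691 = 0.0030864; with total 0.0078113.
Hence P(r = 2 | data) = (0.0042676) / (0.0078113) = 0.54634.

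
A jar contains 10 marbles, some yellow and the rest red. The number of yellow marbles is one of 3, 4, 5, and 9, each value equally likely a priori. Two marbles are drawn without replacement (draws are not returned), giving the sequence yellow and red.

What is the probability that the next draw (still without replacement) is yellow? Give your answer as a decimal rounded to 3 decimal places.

The likelihood of the observed sequence under each hypothesis: P(data | r = 3) = (3/10)(7/9) = 7/30; P(data | r = 4) = (4/10)(6/9) = 4/15; P(data | r = 5) = (5/10)(5/9) = 5/18; P(data | r = 9) = (9/10)(1/9) = 1/10.
Multiplying each by its prior: 1/4 · 7/30 = 7/120, 1/4 · 4/15 = 1/15, 1/4 · 5/18 = 5/72, 1/4 · 1/10 = 1/40; these sum to 79/360.
The posterior is then P(r = 3 | data) = 21/79, P(r = 4 | data) = 24/79, P(r = 5 | data) = 25/79, P(r = 9 | data) = 9/79.
So P(yellow next | data) = Σ P(yellow next | H) P(H | data) = (1/4)(21/79) + (3/8)(24/79) + (1/2)(25/79) + (1)(9/79) = 143/316.

0.453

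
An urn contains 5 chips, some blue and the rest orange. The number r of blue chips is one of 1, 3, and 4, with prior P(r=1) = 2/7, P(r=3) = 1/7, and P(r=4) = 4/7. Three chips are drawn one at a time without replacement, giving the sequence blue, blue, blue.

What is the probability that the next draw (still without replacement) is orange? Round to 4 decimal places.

0.5294

For each hypothesis, P(data | H) works out to: P(data | r = 1) = (1/5)(0/4) = 0; P(data | r = 3) = (3/5)(2/4)(1/3) = 1/10; P(data | r = 4) = (4/5)(3/4)(2/3) = 2/5.
Weighting by the prior gives 2/7 · 0 = 0, 1/7 · 1/10 = 1/70, 4/7 · 2/5 = 8/35; summing to 17/70.
Dividing through by the total gives posterior P(r = 1 | data) = 0, P(r = 3 | data) = 1/17, P(r = 4 | data) = 16/17.
So P(orange next | data) = Σ P(orange next | H) P(H | data) = (1)(1/17) + (1/2)(16/17) = 9/17.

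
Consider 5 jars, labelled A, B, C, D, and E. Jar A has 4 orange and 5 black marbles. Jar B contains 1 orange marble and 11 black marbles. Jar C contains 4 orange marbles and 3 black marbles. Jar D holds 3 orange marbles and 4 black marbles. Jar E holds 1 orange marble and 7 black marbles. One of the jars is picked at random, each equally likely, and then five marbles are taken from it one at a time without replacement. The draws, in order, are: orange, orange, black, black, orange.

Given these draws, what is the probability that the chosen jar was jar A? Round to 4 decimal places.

0.2703

The likelihood of the observed sequence under each hypothesis: P(data | jar A) = (4/9)(3/8)(5/7)(4/6)(2/5) = 0.031746; P(data | jar B) = (1/12)(0/11) = 0; P(data | jar C) = (4/7)(3/6)(3/5)(2/4)(2/3) = 0.057143; P(data | jar D) = (3/7)(2/6)(4/5)(3/4)(1/3) = 0.028571; P(data | jar E) = (1/8)(0/7) = 0.
Weighting by the prior gives 1/5 · 0.031746 = 0.0063492, 1/5 · 0 = 0, 1/5 · 0.057143 = 0.011429, 1/5 · 0.028571 = 0.0057143, 1/5 · 0 = 0; with total 0.023492.
Therefore the posterior P(jar A | data) = (0.0063492) / (0.023492) = 0.27027.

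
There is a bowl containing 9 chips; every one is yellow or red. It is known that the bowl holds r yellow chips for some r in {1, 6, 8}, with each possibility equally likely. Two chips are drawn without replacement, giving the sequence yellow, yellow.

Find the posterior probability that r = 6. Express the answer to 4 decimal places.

0.3488

The likelihood of the observed sequence under each hypothesis: P(data | r = 1) = (1/9)(0/8) = 0; P(data | r = 6) = (6/9)(5/8) = 5/12; P(data | r = 8) = (8/9)(7/8) = 7/9.
Multiplying each by its prior: 1/3 · 0 = 0, 1/3 · 5/12 = 5/36, 1/3 · 7/9 = 7/27; with total 43/108.
Hence P(r = 6 | data) = (5/36) / (43/108) = 15/43.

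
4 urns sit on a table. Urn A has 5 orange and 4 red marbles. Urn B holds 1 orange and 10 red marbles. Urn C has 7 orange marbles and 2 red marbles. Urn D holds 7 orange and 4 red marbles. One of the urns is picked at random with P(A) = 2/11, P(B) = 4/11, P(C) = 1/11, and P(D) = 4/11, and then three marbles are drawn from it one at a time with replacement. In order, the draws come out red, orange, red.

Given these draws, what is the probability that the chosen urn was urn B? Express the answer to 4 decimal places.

0.3358

The likelihood of the observed sequence under each hypothesis: P(data | urn A) = (4/9)(5/9)(4/9) = 0.10974; P(data | urn B) = (10/11)(1/11)(10/11) = 0.075131; P(data | urn C) = (2/9)(7/9)(2/9) = 0.038409; P(data | urn D) = (4/11)(7/11)(4/11) = 0.084147.
The prior-weighted likelihoods are 2/11 · 0.10974 = 0.019953, 4/11 · 0.075131 = 0.027321, 1/11 · 0.038409 = 0.0034917, 4/11 · 0.084147 = 0.030599; with total 0.081364.
Therefore the posterior P(urn B | data) = (0.027321) / (0.081364) = 0.33578.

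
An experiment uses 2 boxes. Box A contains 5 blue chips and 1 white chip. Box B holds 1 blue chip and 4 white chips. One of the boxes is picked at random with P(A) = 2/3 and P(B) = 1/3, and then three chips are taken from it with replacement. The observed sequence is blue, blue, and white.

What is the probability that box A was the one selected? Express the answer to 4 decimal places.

0.8785

The likelihood of the observed sequence under each hypothesis: P(data | box A) = (5/6)(5/6)(1/6) = 0.11574; P(data | box B) = (1/5)(1/5)(4/5) = 0.032.
Multiplying each by its prior: 2/3 · 0.11574 = 0.07716, 1/3 · 0.032 = 0.010667; summing to 0.087827.
By Bayes' rule, P(box A | data) = (0.07716) / (0.087827) = 0.87855.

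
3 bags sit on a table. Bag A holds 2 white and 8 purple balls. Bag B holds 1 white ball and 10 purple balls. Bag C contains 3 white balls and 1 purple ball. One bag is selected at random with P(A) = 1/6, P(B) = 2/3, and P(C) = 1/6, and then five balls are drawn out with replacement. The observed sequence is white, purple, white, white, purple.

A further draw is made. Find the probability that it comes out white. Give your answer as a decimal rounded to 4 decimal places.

For each hypothesis, P(data | H) works out to: P(data | bag A) = (2/10)(8/10)(2/10)(2/10)(8/10) = 0.00512; P(data | bag B) = (1/11)(10/11)(1/11)(1/11)(10/11) = 0.00062092; P(data | bag C) = (3/4)(1/4)(3/4)(3/4)(1/4) = 0.026367.
The prior-weighted likelihoods are 1/6 · 0.00512 = 0.00085333, 2/3 · 0.00062092 = 0.00041395, 1/6 · 0.026367 = 0.0043945; with total 0.0056618.
Dividing through by the total gives posterior P(bag A | data) = 0.15072, P(bag B | data) = 0.073112, P(bag C | data) = 0.77617.
Averaging over the posterior, P(white next | data) = (1/5)(0.15072) + (1/11)(0.073112) + (3/4)(0.77617) = 0.61892.

0.6189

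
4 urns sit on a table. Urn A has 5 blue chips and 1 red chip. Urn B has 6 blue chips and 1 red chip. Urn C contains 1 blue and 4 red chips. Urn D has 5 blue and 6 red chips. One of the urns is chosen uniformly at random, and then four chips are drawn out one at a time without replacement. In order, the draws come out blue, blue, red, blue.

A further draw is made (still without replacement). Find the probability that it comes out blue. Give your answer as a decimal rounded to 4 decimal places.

0.9085

Compute the likelihood of the observed sequence for each case: P(data | urn A) = (5/6)(4/5)(1/4)(3/3) = 1/6; P(data | urn B) = (6/7)(5/6)(1/5)(4/4) = 1/7; P(data | urn C) = (1/5)(0/4) = 0; P(data | urn D) = (5/11)(4/10)(6/9)(3/8) = 1/22.
The prior-weighted likelihoods are 1/4 · 1/6 = 1/24, 1/4 · 1/7 = 1/28, 1/4 · 0 = 0, 1/4 · 1/22 = 1/88; with total 41/462.
Dividing through by the total gives posterior P(urn A | data) = 77/164, P(urn B | data) = 33/82, P(urn C | data) = 0, P(urn D | data) = 21/164.
The predictive probability is P(blue next | data) = (1)(77/164) + (1)(33/82) + (2/7)(21/164) = 149/164.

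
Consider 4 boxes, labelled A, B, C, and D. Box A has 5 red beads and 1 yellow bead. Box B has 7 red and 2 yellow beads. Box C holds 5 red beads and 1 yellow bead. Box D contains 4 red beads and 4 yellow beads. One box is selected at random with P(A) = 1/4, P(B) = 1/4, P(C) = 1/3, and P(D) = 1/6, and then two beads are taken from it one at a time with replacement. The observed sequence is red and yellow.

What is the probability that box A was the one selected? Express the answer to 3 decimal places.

0.209

For each hypothesis, P(data | H) works out to: P(data | box A) = (5/6)(1/6) = 0.13889; P(data | box B) = (7/9)(2/9) = 0.17284; P(data | box C) = (5/6)(1/6) = 0.13889; P(data | box D) = (4/8)(4/8) = 0.25.
The prior-weighted likelihoods are 1/4 · 0.13889 = 0.034722, 1/4 · 0.17284 = 0.04321, 1/3 · 0.13889 = 0.046296, 1/6 · 0.25 = 0.041667; summing to 0.1659.
So P(box A | data) = (0.034722) / (0.1659) = 0.2093.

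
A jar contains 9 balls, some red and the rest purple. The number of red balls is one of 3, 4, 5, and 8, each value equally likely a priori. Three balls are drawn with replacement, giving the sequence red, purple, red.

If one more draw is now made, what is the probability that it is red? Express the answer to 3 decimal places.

The likelihood of the observed sequence under each hypothesis: P(data | r = 3) = (3/9)(6/9)(3/9) = 0.074074; P(data | r = 4) = (4/9)(5/9)(4/9) = 0.10974; P(data | r = 5) = (5/9)(4/9)(5/9) = 0.13717; P(data | r = 8) = (8/9)(1/9)(8/9) = 0.087791.
Multiplying each by its prior: 1/4 · 0.074074 = 0.018519, 1/4 · 0.10974 = 0.027435, 1/4 · 0.13717 = 0.034294, 1/4 · 0.087791 = 0.021948; summing to 0.10219.
Normalising, the posterior is P(r = 3 | data) = 0.18121, P(r = 4 | data) = 0.26846, P(r = 5 | data) = 0.33557, P(r = 8 | data) = 0.21477.
The predictive probability is P(red next | data) = (1/3)(0.18121) + (4/9)(0.26846) + (5/9)(0.33557) + (8/9)(0.21477) = 0.55705.

0.557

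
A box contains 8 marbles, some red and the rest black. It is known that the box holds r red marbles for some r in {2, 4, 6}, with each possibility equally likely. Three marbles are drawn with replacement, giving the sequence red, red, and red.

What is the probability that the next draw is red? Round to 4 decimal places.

0.6806

For each hypothesis, P(data | H) works out to: P(data | r = 2) = (2/8)(2/8)(2/8) = 1/64; P(data | r = 4) = (4/8)(4/8)(4/8) = 1/8; P(data | r = 6) = (6/8)(6/8)(6/8) = 27/64.
Weighting by the prior gives 1/3 · 1/64 = 1/192, 1/3 · 1/8 = 1/24, 1/3 · 27/64 = 9/64; summing to 3/16.
The posterior is then P(r = 2 | data) = 1/36, P(r = 4 | data) = 2/9, P(r = 6 | data) = 3/4.
The predictive probability is P(red next | data) = (1/4)(1/36) + (1/2)(2/9) + (3/4)(3/4) = 49/72.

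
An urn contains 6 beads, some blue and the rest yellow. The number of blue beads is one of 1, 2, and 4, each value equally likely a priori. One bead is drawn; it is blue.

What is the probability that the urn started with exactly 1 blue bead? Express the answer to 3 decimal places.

0.143

For each hypothesis, P(data | H) works out to: P(data | r = 1) = (1/6) = 1/6; P(data | r = 2) = (2/6) = 1/3; P(data | r = 4) = (4/6) = 2/3.
Weighting by the prior gives 1/3 · 1/6 = 1/18, 1/3 · 1/3 = 1/9, 1/3 · 2/3 = 2/9; with total 7/18.
Therefore the posterior P(r = 1 | data) = (1/18) / (7/18) = 1/7.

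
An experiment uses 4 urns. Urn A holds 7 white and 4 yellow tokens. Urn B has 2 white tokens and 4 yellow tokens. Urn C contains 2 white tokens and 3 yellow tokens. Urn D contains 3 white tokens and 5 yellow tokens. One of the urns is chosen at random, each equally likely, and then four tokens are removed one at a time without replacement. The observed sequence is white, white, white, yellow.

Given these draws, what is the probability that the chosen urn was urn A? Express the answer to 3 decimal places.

0.856

Compute the likelihood of the observed sequence for each case: P(data | urn A) = (7/11)(6/10)(5/9)(4/8) = 0.10606; P(data | urn B) = (2/6)(1/5)(0/4) = 0; P(data | urn C) = (2/5)(1/4)(0/3) = 0; P(data | urn D) = (3/8)(2/7)(1/6)(5/5) = 0.017857.
Multiplying each by its prior: 1/4 · 0.10606 = 0.026515, 1/4 · 0 = 0, 1/4 · 0 = 0, 1/4 · 0.017857 = 0.0044643; summing to 0.030979.
Hence P(urn A | data) = (0.026515) / (0.030979) = 0.8559.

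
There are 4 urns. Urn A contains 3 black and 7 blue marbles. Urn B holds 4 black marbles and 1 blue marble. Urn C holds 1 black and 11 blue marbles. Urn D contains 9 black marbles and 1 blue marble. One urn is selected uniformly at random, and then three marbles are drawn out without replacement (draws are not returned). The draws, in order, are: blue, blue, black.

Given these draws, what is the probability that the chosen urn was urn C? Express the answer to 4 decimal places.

0.3226

The likelihood of the observed sequence under each hypothesis: P(data | urn A) = (7/10)(6/9)(3/8) = 7/40; P(data | urn B) = (1/5)(0/4) = 0; P(data | urn C) = (11/12)(10/11)(1/10) = 1/12; P(data | urn D) = (1/10)(0/9) = 0.
Multiplying each by its prior: 1/4 · 7/40 = 7/160, 1/4 · 0 = 0, 1/4 · 1/12 = 1/48, 1/4 · 0 = 0; summing to 31/480.
Hence P(urn C | data) = (1/48) / (31/480) = 10/31.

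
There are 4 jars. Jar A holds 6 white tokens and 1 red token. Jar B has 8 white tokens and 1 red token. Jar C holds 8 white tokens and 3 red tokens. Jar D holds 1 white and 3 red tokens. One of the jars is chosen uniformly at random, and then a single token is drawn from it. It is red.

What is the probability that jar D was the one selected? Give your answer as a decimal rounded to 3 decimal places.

0.587

For each hypothesis, P(data | H) works out to: P(data | jar A) = (1/7) = 0.14286; P(data | jar B) = (1/9) = 0.11111; P(data | jar C) = (3/11) = 0.27273; P(data | jar D) = (3/4) = 0.75.
The prior-weighted likelihoods are 1/4 · 0.14286 = 0.035714, 1/4 · 0.11111 = 0.027778, 1/4 · 0.27273 = 0.068182, 1/4 · 0.75 = 0.1875; summing to 0.31917.
So P(jar D | data) = (0.1875) / (0.31917) = 0.58745.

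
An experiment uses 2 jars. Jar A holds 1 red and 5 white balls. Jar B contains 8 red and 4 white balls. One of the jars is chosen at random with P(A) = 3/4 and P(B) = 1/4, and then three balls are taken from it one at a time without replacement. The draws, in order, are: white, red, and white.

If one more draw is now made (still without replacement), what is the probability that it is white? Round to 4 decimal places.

Compute the likelihood of the observed sequence for each case: P(data | jar A) = (5/6)(1/5)(4/4) = 1/6; P(data | jar B) = (4/12)(8/11)(3/10) = 4/55.
The prior-weighted likelihoods are 3/4 · 1/6 = 1/8, 1/4 · 4/55 = 1/55; with total 63/440.
The posterior is then P(jar A | data) = 55/63, P(jar B | data) = 8/63.
The predictive probability is P(white next | data) = (1)(55/63) + (2/9)(8/63) = 73/81.

0.9012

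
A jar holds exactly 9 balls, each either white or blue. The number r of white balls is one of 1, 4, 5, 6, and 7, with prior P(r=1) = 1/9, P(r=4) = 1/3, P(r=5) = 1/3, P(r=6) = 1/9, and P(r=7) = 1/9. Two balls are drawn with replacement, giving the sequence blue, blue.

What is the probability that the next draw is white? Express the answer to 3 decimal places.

The likelihood of the observed sequence under each hypothesis: P(data | r = 1) = (8/9)(8/9) = 64/81; P(data | r = 4) = (5/9)(5/9) = 25/81; P(data | r = 5) = (4/9)(4/9) = 16/81; P(data | r = 6) = (3/9)(3/9) = 1/9; P(data | r = 7) = (2/9)(2/9) = 4/81.
Weighting by the prior gives 1/9 · 64/81 = 64/729, 1/3 · 25/81 = 25/243, 1/3 · 16/81 = 16/243, 1/9 · 1/9 = 1/81, 1/9 · 4/81 = 4/729; these sum to 200/729.
The posterior is then P(r = 1 | data) = 8/25, P(r = 4 | data) = 3/8, P(r = 5 | data) = 6/25, P(r = 6 | data) = 9/200, P(r = 7 | data) = 1/50.
Averaging over the posterior, P(white next | data) = (1/9)(8/25) + (4/9)(3/8) + (5/9)(6/25) + (2/3)(9/200) + (7/9)(1/50) = 343/900.

0.381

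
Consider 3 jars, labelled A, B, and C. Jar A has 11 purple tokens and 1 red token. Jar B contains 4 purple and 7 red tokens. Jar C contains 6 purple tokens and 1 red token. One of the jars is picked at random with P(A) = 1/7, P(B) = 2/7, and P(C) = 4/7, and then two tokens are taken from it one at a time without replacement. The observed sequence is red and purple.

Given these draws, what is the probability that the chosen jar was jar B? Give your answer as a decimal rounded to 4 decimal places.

0.4374

Under each hypothesis, the probability of the observed sequence is: P(data | jar A) = (1/12)(11/11) = 0.083333; P(data | jar B) = (7/11)(4/10) = 0.25455; P(data | jar C) = (1/7)(6/6) = 0.14286.
The prior-weighted likelihoods are 1/7 · 0.083333 = 0.011905, 2/7 · 0.25455 = 0.072727, 4/7 · 0.14286 = 0.081633; these sum to 0.16626.
Hence P(jar B | data) = (0.072727) / (0.16626) = 0.43742.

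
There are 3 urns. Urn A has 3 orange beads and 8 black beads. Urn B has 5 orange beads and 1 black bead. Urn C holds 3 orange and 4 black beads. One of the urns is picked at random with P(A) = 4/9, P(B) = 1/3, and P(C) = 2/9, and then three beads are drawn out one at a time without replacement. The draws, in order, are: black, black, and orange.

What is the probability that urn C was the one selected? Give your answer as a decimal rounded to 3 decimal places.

The likelihood of the observed sequence under each hypothesis: P(data | urn A) = (8/11)(7/10)(3/9) = 0.1697; P(data | urn B) = (1/6)(0/5) = 0; P(data | urn C) = (4/7)(3/6)(3/5) = 0.17143.
Weighting by the prior gives 4/9 · 0.1697 = 0.075421, 1/3 · 0 = 0, 2/9 · 0.17143 = 0.038095; these sum to 0.11352.
Therefore the posterior P(urn C | data) = (0.038095) / (0.11352) = 0.33559.

0.336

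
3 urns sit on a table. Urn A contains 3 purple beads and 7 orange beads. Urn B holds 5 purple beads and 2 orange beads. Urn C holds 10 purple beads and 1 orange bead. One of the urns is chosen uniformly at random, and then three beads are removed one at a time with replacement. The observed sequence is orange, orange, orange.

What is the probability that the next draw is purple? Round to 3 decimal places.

The likelihood of the observed sequence under each hypothesis: P(data | urn A) = (7/10)(7/10)(7/10) = 0.343; P(data | urn B) = (2/7)(2/7)(2/7) = 0.023324; P(data | urn C) = (1/11)(1/11)(1/11) = 0.00075131.
The prior-weighted likelihoods are 1/3 · 0.343 = 0.11433, 1/3 · 0.023324 = 0.0077745, 1/3 · 0.00075131 = 0.00025044; summing to 0.12236.
Normalising, the posterior is P(urn A | data) = 0.93441, P(urn B | data) = 0.063539, P(urn C | data) = 0.0020468.
The predictive probability is P(purple next | data) = (3/10)(0.93441) + (5/7)(0.063539) + (10/11)(0.0020468) = 0.32757.

0.328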